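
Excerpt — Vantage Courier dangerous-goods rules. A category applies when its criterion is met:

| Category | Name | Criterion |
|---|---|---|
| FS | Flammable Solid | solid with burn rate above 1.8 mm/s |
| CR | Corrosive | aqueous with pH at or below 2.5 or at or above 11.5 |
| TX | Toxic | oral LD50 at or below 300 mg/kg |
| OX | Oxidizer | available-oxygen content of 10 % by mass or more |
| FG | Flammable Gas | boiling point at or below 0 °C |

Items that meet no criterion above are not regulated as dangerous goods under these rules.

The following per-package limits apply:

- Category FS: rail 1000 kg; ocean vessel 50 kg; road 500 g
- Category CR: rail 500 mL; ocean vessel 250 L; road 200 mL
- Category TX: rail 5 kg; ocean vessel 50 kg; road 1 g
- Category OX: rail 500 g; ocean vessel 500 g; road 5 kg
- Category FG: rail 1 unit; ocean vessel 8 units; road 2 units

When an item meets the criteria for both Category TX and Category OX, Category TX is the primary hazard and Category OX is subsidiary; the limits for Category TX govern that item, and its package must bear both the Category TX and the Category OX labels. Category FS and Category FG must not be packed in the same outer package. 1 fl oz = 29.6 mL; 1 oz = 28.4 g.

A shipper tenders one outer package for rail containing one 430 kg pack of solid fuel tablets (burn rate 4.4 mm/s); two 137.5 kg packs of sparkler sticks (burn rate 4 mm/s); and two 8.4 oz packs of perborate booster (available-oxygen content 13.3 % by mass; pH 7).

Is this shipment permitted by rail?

Yes

Burn rate 4.4 mm/s meets the Category FS criterion (Flammable Solid), so the solid fuel tablets are Category FS.
Burn rate 4 mm/s meets the Category FS criterion (Flammable Solid), so the sparkler sticks are Category FS.
With available-oxygen content 13.3 % by mass (≥ 10 % by mass), the perborate booster falls in Category OX.
Total Category FS: 430 kg + (two 137.5 kg packs = 275 kg) = 705 kg.
705 kg is within the rail limit of 1000 kg for Category FS.
Category OX quantity: two 8.4 oz packs = 477.12 g.
That is within the Category OX rail limit of 500 g.
The segregation rule (Category FS with Category FG) does not apply to Category FS with Category OX.
Every hazard category is within its rail limit and no segregation rule is violated.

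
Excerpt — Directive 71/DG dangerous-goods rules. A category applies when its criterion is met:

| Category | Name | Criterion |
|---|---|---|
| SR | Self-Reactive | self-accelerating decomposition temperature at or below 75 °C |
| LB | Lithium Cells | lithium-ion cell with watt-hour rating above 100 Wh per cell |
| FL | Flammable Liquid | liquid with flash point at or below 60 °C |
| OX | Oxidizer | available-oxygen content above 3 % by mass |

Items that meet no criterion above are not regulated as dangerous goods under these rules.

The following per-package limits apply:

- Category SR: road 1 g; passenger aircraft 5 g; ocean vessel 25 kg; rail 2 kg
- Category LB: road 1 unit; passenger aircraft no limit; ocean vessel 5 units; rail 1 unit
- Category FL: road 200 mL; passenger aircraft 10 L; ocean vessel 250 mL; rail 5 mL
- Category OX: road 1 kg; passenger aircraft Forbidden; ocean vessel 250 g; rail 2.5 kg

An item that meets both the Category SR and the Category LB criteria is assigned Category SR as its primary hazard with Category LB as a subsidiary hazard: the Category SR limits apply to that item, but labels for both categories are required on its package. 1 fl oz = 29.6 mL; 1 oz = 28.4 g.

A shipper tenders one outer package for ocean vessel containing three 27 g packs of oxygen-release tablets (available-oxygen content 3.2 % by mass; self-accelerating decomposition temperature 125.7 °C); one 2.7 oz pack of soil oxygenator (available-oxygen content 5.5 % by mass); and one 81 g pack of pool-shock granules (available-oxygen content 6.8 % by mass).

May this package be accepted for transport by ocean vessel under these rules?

Yes

Oxygen-release tablets: available-oxygen content 3.2 % by mass > 3 % by mass → Category OX (Oxidizer).
With available-oxygen content 5.5 % by mass (> 3 % by mass), the soil oxygenator falls in Category OX.
Pool-shock granules: available-oxygen content 6.8 % by mass > 3 % by mass → Category OX (Oxidizer).
Total Category OX: (three 27 g packs = 81 g) + (one 2.7 oz pack = 76.68 g) + 81 g = 238.68 g.
238.68 g ≤ 250 g (ocean vessel limit, Category OX) — within limit.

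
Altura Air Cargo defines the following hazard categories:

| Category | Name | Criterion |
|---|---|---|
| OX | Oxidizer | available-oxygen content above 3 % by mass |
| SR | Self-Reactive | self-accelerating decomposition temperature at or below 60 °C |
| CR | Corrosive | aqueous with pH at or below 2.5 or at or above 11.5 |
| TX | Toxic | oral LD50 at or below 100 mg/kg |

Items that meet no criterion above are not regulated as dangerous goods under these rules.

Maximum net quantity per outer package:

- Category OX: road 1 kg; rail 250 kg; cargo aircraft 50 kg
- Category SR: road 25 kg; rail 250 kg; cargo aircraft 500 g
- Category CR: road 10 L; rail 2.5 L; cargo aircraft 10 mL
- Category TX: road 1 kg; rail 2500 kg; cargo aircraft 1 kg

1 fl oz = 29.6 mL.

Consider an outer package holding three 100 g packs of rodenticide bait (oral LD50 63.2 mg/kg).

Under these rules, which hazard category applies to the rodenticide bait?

Category TX

With oral LD50 63.2 mg/kg (≤ 100 mg/kg), the rodenticide bait falls in Category TX.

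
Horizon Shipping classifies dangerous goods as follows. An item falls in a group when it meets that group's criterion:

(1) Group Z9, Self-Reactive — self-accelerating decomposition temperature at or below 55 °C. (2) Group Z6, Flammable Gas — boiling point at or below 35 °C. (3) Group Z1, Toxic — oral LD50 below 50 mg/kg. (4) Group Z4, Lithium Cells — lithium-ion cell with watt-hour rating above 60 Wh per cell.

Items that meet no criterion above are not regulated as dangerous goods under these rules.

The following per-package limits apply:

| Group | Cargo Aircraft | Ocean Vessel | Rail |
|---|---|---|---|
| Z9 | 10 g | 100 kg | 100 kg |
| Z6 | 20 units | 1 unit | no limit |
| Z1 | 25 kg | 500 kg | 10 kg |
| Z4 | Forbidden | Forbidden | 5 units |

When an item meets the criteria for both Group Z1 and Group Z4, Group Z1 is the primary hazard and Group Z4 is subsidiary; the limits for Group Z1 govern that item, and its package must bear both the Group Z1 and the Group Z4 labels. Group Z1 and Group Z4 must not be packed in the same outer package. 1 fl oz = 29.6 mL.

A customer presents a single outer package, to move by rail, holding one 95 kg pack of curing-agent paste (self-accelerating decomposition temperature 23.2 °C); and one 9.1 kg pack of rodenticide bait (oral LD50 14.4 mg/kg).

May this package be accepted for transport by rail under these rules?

Yes

The curing-agent paste has self-accelerating decomposition temperature 23.2 °C, which is ≤ 55 °C, so it is Group Z9 (Self-Reactive).
The rodenticide bait has oral LD50 14.4 mg/kg, which is < 50 mg/kg, so it is Group Z1 (Toxic).
Group Z1 quantity: 9.1 kg.
That is within the Group Z1 rail limit of 10 kg.
Group Z9 quantity: 95 kg.
95 kg is within the rail limit of 100 kg for Group Z9.
The segregation rule (Group Z1 with Group Z4) does not apply to Group Z1 with Group Z9.
Every hazard group is within its rail limit and no segregation rule is violated.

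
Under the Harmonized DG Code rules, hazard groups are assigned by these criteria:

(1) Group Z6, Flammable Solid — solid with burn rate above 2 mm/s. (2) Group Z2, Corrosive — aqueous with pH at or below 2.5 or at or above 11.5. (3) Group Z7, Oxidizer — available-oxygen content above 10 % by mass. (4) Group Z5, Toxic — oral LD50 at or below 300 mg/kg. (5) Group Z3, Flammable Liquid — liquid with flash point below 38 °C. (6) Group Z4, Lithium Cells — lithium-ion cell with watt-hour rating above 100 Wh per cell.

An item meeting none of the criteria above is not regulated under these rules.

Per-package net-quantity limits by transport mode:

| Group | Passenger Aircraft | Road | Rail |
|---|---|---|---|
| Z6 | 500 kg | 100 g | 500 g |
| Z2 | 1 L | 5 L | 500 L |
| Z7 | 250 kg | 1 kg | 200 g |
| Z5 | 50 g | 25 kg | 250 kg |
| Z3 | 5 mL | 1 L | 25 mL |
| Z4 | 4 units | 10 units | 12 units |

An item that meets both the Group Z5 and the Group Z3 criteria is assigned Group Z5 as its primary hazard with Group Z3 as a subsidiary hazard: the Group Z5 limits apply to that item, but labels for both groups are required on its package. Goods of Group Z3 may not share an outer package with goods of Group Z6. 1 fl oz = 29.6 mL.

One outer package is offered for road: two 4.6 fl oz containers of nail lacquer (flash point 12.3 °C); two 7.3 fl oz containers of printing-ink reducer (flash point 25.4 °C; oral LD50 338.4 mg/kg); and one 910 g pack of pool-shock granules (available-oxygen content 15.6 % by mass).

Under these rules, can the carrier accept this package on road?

Yes

With flash point 12.3 °C (< 38 °C), the nail lacquer falls in Group Z3.
The printing-ink reducer has flash point 25.4 °C, which is < 38 °C, so it is Group Z3 (Flammable Liquid).
The pool-shock granules have available-oxygen content 15.6 % by mass, which is > 10 % by mass, so they are Group Z7 (Oxidizer).
Total Group Z3: (two 4.6 fl oz containers = 272.32 mL) + (two 7.3 fl oz containers = 432.16 mL) = 704.48 mL.
704.48 mL ≤ 1 L (road limit, Group Z3) — within limit.
Group Z7 quantity: 910 g.
That is within the Group Z7 road limit of 1 kg.
The segregation rule (Group Z3 with Group Z6) does not apply to Group Z3 with Group Z7.
Every hazard group is within its road limit and no segregation rule is violated.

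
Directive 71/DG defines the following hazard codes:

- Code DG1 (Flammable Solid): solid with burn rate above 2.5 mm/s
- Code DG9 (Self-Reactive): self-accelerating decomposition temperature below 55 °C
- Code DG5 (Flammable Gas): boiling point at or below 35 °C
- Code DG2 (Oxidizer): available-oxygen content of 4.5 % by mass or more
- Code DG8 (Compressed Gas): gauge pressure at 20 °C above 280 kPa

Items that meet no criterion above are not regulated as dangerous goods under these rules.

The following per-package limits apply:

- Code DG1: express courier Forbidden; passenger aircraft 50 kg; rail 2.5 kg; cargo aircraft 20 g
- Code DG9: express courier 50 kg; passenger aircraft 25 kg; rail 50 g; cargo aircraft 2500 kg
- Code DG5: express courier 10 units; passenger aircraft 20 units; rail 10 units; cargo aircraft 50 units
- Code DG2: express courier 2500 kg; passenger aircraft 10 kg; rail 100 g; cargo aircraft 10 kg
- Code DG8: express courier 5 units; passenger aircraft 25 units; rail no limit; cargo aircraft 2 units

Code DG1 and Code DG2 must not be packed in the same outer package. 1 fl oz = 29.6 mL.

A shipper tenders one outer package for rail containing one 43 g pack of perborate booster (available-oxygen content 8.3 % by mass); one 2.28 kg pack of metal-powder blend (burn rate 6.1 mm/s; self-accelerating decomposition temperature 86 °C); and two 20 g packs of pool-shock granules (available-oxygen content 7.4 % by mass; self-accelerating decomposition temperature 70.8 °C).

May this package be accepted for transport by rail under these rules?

Available-oxygen content 8.3 % by mass meets the Code DG2 criterion (Oxidizer), so the perborate booster is Code DG2.
With burn rate 6.1 mm/s (> 2.5 mm/s), the metal-powder blend falls in Code DG1.
The pool-shock granules have available-oxygen content 7.4 % by mass, which is ≥ 4.5 % by mass, so they are Code DG2 (Oxidizer).
Code DG1 quantity: 2.28 kg.
2.28 kg ≤ 2.5 kg (rail limit, Code DG1) — within limit.
Total Code DG2: 43 g + (two 20 g packs = 40 g) = 83 g.
83 g is within the rail limit of 100 g for Code DG2.
Code DG1 and Code DG2 may not share an outer package.

No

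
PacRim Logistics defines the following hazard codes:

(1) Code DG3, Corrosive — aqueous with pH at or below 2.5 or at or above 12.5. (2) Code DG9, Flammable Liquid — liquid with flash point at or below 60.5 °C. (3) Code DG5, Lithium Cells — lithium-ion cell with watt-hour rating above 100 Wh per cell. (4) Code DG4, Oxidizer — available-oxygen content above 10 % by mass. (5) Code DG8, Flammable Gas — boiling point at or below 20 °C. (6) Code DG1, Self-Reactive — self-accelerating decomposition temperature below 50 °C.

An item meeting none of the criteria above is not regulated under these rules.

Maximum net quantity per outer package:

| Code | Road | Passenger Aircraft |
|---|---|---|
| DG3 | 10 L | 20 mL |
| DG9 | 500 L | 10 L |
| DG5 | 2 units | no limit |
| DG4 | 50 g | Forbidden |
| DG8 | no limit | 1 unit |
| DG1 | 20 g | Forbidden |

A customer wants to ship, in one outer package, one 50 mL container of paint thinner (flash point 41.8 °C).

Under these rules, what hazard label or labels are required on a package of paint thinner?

Flash point 41.8 °C meets the Code DG9 criterion (Flammable Liquid), so the paint thinner is Code DG9.
Only the Code DG9 label is required.

Code DG9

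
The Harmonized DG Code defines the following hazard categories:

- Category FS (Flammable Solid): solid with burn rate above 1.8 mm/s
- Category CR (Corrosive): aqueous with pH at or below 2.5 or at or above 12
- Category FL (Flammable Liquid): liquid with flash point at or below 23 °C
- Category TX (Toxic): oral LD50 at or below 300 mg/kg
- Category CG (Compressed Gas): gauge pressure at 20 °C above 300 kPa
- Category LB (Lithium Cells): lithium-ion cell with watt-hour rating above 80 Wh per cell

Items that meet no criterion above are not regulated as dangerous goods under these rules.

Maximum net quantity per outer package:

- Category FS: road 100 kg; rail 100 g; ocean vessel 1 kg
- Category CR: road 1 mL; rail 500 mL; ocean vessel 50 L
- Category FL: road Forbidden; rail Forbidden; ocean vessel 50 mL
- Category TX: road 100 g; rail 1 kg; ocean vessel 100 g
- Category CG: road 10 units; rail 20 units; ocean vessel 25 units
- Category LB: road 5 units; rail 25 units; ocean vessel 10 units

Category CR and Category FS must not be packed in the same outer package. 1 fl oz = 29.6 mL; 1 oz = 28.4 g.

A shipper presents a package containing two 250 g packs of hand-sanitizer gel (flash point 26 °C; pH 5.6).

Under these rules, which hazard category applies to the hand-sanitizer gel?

pH 5.6 is between 2.5 and 12, so Category CR does not apply.
flash point 26 °C is not below 23 °C, so Category FL does not apply.
No criterion is met, so the item is not regulated.

Not regulated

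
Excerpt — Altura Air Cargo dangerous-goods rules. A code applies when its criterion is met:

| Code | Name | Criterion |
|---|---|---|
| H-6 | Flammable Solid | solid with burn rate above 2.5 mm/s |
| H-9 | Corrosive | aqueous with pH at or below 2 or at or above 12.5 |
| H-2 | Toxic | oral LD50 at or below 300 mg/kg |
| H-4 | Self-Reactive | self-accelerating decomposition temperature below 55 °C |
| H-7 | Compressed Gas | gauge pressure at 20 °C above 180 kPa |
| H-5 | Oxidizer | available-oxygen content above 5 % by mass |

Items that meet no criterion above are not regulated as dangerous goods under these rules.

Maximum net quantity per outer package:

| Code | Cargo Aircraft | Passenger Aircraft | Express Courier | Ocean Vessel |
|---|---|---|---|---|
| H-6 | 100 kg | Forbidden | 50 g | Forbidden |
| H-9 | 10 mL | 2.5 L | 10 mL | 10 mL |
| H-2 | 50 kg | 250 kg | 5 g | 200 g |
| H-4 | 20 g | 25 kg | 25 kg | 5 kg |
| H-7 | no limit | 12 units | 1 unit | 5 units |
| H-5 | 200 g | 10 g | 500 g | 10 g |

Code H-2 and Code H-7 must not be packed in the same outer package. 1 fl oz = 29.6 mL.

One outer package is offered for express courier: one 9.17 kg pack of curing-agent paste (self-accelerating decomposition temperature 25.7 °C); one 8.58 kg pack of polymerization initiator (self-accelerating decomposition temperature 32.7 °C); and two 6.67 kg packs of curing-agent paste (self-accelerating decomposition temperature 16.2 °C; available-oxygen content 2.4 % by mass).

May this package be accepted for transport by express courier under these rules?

Curing-agent paste: self-accelerating decomposition temperature 25.7 °C < 55 °C → Code H-4 (Self-Reactive).
With self-accelerating decomposition temperature 32.7 °C (< 55 °C), the polymerization initiator falls in Code H-4.
Curing-agent paste: self-accelerating decomposition temperature 16.2 °C < 55 °C → Code H-4 (Self-Reactive).
Total Code H-4: 9.17 kg + 8.58 kg + (two 6.67 kg packs = 13.34 kg) = 31.09 kg.
That exceeds the Code H-4 express courier limit of 25 kg.

No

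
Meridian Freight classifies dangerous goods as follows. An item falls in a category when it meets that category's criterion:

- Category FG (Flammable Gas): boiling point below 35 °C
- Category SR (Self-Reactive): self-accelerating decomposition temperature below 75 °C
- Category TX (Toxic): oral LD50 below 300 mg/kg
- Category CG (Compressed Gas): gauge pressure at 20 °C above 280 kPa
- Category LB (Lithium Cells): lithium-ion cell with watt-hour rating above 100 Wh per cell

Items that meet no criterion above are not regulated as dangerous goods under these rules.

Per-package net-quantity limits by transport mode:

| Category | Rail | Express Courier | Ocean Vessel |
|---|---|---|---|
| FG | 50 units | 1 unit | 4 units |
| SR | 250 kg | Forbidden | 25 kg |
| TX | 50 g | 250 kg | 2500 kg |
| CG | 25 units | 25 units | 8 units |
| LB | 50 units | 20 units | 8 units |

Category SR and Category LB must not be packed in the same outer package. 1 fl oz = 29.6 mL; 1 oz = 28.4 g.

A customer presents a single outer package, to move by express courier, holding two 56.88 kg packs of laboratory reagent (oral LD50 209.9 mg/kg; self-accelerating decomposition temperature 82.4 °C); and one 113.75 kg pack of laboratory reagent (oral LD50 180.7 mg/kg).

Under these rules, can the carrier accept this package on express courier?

Oral LD50 209.9 mg/kg meets the Category TX criterion (Toxic), so the laboratory reagent is Category TX.
Laboratory reagent: oral LD50 180.7 mg/kg < 300 mg/kg → Category TX (Toxic).
Category TX net quantity: (two 56.88 kg packs = 113.76 kg) + 113.75 kg = 227.51 kg.
227.51 kg ≤ 250 kg (express courier limit, Category TX) — within limit.

Yes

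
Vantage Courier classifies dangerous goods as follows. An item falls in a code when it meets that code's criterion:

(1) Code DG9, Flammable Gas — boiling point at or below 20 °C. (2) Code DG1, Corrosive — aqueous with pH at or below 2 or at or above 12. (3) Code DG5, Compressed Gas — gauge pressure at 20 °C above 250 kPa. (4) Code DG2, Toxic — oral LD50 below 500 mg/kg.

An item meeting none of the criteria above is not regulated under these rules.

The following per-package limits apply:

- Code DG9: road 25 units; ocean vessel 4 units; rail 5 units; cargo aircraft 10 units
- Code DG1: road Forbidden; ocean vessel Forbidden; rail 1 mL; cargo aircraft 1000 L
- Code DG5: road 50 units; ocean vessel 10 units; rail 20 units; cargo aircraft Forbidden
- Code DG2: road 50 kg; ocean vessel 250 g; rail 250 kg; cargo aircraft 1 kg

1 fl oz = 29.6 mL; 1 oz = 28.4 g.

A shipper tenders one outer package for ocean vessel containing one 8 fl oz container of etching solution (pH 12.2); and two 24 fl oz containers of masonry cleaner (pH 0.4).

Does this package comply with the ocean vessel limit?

No

With pH 12.2 (≥ 12), the etching solution falls in Code DG1.
Masonry cleaner: pH 0.4 ≤ 2 → Code DG1 (Corrosive).
Total Code DG1: (one 8 fl oz container = 236.8 mL) + (two 24 fl oz containers = 1420.8 mL) = 1657.6 mL.
Code DG1 is Forbidden by ocean vessel.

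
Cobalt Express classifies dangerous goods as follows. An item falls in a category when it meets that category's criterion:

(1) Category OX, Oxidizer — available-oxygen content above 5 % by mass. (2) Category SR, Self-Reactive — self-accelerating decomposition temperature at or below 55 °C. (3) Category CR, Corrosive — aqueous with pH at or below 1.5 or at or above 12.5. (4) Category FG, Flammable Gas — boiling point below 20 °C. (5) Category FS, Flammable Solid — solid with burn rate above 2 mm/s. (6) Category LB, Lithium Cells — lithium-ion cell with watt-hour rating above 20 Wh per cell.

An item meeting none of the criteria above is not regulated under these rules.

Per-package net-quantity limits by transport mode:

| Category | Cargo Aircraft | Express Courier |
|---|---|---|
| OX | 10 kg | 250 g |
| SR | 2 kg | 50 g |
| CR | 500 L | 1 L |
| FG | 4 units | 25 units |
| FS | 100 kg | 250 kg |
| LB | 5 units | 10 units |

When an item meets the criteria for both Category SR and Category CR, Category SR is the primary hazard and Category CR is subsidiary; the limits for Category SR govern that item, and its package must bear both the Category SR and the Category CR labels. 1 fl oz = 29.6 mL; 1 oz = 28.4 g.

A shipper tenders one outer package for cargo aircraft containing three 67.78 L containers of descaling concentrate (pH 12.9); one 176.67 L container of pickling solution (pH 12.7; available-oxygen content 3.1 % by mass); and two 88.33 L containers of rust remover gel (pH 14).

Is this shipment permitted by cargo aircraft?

No

With pH 12.9 (≥ 12.5), the descaling concentrate falls in Category CR.
The pickling solution has pH 12.7, which is ≥ 12.5, so it is Category CR (Corrosive).
The rust remover gel has pH 14, which is ≥ 12.5, so it is Category CR (Corrosive).
Category CR net quantity: (three 67.78 L containers = 203.34 L) + 176.67 L + (two 88.33 L containers = 176.66 L) = 556.67 L.
That exceeds the Category CR cargo aircraft limit of 500 L.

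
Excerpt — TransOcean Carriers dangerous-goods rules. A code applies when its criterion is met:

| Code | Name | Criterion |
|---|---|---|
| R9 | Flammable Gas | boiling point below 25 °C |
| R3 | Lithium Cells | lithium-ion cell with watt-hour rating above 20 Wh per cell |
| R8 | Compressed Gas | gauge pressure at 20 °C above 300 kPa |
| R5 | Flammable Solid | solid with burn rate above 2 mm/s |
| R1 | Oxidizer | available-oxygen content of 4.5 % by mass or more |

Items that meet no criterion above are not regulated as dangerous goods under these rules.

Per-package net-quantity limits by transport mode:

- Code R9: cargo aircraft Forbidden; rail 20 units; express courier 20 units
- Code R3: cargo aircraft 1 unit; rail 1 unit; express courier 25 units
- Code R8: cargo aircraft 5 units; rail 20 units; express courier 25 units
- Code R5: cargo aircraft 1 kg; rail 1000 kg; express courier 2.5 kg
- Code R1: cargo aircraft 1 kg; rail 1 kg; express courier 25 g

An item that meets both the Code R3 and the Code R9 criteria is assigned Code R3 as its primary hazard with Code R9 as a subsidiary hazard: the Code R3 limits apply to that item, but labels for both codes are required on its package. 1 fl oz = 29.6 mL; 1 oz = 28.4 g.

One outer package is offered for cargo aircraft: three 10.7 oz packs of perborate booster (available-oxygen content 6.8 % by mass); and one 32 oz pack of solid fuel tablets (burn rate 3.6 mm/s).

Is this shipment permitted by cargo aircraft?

Available-oxygen content 6.8 % by mass meets the Code R1 criterion (Oxidizer), so the perborate booster is Code R1.
The solid fuel tablets have burn rate 3.6 mm/s, which is > 2 mm/s, so they are Code R5 (Flammable Solid).
Code R5 quantity: one 32 oz pack = 908.8 g.
908.8 g ≤ 1 kg (cargo aircraft limit, Code R5) — within limit.
Code R1 quantity: three 10.7 oz packs = 911.64 g.
911.64 g is within the cargo aircraft limit of 1 kg for Code R1.
Every hazard code is within its cargo aircraft limit and no segregation rule is violated.

Yes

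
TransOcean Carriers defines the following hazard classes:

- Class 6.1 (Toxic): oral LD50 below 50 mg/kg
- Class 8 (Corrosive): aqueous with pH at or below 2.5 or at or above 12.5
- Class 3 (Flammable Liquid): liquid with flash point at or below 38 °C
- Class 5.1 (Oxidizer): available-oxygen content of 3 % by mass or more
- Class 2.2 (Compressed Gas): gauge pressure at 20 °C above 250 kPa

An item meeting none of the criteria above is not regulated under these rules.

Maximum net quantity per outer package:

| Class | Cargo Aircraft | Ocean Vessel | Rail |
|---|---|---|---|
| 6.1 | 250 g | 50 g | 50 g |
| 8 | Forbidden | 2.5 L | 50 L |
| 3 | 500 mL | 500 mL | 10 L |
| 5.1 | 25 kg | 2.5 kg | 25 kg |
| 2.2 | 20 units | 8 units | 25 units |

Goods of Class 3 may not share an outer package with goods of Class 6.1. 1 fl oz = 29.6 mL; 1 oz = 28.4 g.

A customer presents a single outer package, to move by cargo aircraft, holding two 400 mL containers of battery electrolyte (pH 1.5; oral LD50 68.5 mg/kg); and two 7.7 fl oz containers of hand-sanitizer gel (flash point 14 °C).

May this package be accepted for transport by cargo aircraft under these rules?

Battery electrolyte: pH 1.5 ≤ 2.5 → Class 8 (Corrosive).
Flash point 14 °C meets the Class 3 criterion (Flammable Liquid), so the hand-sanitizer gel is Class 3.
Class 3 quantity: two 7.7 fl oz containers = 455.84 mL.
That is within the Class 3 cargo aircraft limit of 500 mL.
Class 8 quantity: two 400 mL containers = 800 mL.
By cargo aircraft, Class 8 is Forbidden regardless of quantity.
The segregation rule (Class 3 with Class 6.1) does not apply to Class 3 with Class 8.

No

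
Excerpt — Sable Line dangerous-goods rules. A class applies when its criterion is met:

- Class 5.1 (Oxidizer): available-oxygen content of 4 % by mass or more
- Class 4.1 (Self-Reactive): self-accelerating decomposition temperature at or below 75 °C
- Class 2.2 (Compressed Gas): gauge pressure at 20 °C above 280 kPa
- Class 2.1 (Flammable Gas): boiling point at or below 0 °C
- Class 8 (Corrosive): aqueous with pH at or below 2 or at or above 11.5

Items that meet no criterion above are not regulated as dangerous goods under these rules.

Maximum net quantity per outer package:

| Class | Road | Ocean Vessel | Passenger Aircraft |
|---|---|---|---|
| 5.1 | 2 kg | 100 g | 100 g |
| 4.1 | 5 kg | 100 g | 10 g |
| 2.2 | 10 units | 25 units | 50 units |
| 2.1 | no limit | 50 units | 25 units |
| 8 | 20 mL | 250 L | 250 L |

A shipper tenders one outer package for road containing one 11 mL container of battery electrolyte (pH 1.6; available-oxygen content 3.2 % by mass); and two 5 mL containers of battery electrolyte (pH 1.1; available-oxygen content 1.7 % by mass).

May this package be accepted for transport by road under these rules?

The battery electrolyte has pH 1.6, which is ≤ 2, so it is Class 8 (Corrosive).
Battery electrolyte: pH 1.1 ≤ 2 → Class 8 (Corrosive).
Class 8 net quantity: 11 mL + (two 5 mL containers = 10 mL) = 21 mL.
21 mL exceeds the road limit of 20 mL for Class 8.

No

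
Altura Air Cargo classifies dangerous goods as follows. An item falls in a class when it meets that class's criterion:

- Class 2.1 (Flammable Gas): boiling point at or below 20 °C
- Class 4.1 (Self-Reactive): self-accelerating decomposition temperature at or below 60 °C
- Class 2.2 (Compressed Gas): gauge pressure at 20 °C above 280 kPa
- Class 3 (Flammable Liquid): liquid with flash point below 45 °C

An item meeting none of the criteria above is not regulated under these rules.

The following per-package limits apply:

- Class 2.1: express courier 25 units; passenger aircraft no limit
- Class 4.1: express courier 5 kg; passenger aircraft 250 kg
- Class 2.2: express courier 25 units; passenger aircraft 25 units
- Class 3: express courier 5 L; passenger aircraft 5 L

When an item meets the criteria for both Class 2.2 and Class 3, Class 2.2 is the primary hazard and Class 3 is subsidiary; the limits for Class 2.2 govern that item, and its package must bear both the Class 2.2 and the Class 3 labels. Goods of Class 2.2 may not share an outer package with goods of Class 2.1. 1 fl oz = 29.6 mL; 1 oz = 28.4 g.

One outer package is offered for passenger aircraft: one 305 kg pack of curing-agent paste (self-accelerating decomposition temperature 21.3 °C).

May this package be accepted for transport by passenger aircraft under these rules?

No

With self-accelerating decomposition temperature 21.3 °C (≤ 60 °C), the curing-agent paste falls in Class 4.1.
Class 4.1 quantity: 305 kg.
That exceeds the Class 4.1 passenger aircraft limit of 250 kg.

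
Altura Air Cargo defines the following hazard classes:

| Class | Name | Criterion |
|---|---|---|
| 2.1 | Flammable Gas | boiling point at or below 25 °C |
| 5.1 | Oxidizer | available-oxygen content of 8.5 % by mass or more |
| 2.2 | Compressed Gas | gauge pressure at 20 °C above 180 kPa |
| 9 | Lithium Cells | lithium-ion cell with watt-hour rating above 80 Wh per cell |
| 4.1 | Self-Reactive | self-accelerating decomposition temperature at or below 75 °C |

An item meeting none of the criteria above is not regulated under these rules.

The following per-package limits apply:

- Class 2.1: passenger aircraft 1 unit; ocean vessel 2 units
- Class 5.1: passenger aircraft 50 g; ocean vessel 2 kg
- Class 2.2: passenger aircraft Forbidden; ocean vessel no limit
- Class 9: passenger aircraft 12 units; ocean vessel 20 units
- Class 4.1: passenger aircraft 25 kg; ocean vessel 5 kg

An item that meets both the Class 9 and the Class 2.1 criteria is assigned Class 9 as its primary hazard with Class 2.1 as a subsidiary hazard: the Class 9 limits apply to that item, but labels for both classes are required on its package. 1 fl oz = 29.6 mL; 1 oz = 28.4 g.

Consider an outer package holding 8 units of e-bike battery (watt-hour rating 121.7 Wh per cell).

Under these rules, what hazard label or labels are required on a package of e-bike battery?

Class 9

E-bike battery: watt-hour rating 121.7 Wh per cell > 80 Wh per cell → Class 9 (Lithium Cells).
Only the Class 9 label is required.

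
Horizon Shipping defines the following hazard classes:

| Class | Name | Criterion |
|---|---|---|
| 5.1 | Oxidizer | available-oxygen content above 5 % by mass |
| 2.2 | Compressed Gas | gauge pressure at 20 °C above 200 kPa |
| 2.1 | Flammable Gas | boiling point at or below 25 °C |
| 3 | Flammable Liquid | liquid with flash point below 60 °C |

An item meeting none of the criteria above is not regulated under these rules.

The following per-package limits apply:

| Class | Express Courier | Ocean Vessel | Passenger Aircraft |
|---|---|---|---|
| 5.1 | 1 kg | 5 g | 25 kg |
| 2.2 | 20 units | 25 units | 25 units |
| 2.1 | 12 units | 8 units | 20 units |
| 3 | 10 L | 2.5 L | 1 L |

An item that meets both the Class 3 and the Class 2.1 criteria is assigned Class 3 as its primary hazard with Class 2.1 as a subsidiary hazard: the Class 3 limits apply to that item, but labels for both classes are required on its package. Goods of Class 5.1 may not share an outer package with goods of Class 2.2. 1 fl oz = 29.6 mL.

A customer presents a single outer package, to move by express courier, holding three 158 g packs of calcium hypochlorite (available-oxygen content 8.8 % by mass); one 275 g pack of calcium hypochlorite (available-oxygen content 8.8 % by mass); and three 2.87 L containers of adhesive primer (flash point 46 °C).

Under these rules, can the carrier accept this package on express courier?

The calcium hypochlorite has available-oxygen content 8.8 % by mass, which is > 5 % by mass, so it is Class 5.1 (Oxidizer).
Available-oxygen content 8.8 % by mass meets the Class 5.1 criterion (Oxidizer), so the calcium hypochlorite is Class 5.1.
Adhesive primer: flash point 46 °C < 60 °C → Class 3 (Flammable Liquid).
Class 5.1 net quantity: (three 158 g packs = 474 g) + 275 g = 749 g.
749 g is within the express courier limit of 1 kg for Class 5.1.
Class 3 quantity: three 2.87 L containers = 8.61 L.
8.61 L ≤ 10 L (express courier limit, Class 3) — within limit.
The segregation rule (Class 5.1 with Class 2.2) does not apply to Class 5.1 with Class 3.
Every hazard class is within its express courier limit and no segregation rule is violated.

Yes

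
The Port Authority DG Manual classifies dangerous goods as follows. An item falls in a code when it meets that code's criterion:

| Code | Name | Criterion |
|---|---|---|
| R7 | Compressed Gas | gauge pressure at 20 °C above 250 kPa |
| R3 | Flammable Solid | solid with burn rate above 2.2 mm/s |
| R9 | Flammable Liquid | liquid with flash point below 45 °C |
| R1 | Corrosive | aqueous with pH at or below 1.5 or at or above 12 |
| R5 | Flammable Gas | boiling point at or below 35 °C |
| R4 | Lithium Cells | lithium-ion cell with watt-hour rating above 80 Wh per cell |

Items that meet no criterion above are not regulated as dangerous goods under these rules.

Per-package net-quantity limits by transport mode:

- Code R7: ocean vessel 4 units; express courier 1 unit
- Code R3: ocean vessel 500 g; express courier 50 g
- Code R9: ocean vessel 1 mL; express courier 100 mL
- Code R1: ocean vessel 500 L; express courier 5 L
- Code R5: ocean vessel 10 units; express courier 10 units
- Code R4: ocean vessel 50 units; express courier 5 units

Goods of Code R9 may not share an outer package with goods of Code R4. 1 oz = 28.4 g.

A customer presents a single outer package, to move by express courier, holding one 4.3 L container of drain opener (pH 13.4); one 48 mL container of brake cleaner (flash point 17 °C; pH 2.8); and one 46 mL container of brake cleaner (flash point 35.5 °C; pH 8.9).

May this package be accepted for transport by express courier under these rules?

With pH 13.4 (≥ 12), the drain opener falls in Code R1.
Brake cleaner: flash point 17 °C < 45 °C → Code R9 (Flammable Liquid).
Brake cleaner: flash point 35.5 °C < 45 °C → Code R9 (Flammable Liquid).
Code R9 net quantity: 48 mL + 46 mL = 94 mL.
94 mL ≤ 100 mL (express courier limit, Code R9) — within limit.
Code R1 quantity: 4.3 L.
4.3 L ≤ 5 L (express courier limit, Code R1) — within limit.
The segregation rule (Code R9 with Code R4) does not apply to Code R9 with Code R1.
Every hazard code is within its express courier limit and no segregation rule is violated.

Yes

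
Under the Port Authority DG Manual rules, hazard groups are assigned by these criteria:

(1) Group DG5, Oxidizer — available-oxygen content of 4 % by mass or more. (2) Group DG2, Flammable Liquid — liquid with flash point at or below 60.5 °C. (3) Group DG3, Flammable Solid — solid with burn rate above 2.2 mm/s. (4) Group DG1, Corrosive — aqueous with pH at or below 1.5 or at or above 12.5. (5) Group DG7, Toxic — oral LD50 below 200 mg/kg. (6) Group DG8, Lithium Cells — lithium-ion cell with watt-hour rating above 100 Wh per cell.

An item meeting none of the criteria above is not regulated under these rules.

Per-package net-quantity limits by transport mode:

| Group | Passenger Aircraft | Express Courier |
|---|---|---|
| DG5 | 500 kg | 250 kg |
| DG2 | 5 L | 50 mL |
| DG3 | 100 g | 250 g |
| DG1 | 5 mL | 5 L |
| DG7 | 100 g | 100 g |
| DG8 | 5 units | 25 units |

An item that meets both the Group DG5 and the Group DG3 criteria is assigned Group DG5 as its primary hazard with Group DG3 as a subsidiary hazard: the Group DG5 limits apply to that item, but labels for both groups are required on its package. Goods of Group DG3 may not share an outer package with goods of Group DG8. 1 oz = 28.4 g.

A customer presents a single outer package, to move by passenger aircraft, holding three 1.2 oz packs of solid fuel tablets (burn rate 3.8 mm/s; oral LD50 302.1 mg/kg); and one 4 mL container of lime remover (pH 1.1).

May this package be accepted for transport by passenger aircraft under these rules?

No

With burn rate 3.8 mm/s (> 2.2 mm/s), the solid fuel tablets fall in Group DG3.
The lime remover has pH 1.1, which is ≤ 1.5, so it is Group DG1 (Corrosive).
Group DG3 quantity: three 1.2 oz packs = 102.24 g.
102.24 g > 100 g (passenger aircraft limit, Group DG3) — over the limit.
Group DG1 quantity: 4 mL.
That is within the Group DG1 passenger aircraft limit of 5 mL.
The segregation rule (Group DG3 with Group DG8) does not apply to Group DG3 with Group DG1.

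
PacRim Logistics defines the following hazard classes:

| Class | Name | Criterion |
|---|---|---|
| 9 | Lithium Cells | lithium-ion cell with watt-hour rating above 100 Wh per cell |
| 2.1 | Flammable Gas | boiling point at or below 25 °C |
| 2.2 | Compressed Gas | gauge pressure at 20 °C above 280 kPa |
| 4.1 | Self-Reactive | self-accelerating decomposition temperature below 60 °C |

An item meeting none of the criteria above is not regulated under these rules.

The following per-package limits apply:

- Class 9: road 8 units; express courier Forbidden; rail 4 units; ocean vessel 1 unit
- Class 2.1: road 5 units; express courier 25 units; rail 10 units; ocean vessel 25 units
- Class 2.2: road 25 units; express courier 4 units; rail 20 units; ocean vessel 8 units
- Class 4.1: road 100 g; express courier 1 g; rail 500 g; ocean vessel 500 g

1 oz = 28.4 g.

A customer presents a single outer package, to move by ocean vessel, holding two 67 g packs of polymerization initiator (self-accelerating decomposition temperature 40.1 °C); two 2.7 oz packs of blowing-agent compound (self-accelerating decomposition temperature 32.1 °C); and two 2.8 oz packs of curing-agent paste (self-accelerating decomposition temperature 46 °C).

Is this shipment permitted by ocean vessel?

Yes

Polymerization initiator: self-accelerating decomposition temperature 40.1 °C < 60 °C → Class 4.1 (Self-Reactive).
The blowing-agent compound has self-accelerating decomposition temperature 32.1 °C, which is < 60 °C, so it is Class 4.1 (Self-Reactive).
Curing-agent paste: self-accelerating decomposition temperature 46 °C < 60 °C → Class 4.1 (Self-Reactive).
Total Class 4.1: (two 67 g packs = 134 g) + (two 2.7 oz packs = 153.36 g) + (two 2.8 oz packs = 159.04 g) = 446.4 g.
That is within the Class 4.1 ocean vessel limit of 500 g.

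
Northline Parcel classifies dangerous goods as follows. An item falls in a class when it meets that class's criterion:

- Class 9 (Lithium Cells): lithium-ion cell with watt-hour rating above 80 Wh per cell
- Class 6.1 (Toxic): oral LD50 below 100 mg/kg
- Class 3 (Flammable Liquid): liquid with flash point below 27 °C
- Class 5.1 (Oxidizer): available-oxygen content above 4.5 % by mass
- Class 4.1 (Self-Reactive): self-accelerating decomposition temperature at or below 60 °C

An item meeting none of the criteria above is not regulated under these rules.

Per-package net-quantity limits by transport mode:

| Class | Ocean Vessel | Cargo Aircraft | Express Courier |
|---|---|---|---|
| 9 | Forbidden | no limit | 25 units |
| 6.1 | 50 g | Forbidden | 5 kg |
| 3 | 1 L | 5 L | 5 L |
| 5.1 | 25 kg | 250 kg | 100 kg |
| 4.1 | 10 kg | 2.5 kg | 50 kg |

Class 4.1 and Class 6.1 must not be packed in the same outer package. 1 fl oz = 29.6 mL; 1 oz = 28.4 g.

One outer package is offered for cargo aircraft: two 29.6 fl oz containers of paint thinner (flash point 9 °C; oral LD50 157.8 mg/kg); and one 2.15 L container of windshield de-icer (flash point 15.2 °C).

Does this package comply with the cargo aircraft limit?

Yes

Paint thinner: flash point 9 °C < 27 °C → Class 3 (Flammable Liquid).
Flash point 15.2 °C meets the Class 3 criterion (Flammable Liquid), so the windshield de-icer is Class 3.
Class 3 net quantity: (two 29.6 fl oz containers = 1752.32 mL) + 2.15 L = 3902.32 mL.
That is within the Class 3 cargo aircraft limit of 5 L.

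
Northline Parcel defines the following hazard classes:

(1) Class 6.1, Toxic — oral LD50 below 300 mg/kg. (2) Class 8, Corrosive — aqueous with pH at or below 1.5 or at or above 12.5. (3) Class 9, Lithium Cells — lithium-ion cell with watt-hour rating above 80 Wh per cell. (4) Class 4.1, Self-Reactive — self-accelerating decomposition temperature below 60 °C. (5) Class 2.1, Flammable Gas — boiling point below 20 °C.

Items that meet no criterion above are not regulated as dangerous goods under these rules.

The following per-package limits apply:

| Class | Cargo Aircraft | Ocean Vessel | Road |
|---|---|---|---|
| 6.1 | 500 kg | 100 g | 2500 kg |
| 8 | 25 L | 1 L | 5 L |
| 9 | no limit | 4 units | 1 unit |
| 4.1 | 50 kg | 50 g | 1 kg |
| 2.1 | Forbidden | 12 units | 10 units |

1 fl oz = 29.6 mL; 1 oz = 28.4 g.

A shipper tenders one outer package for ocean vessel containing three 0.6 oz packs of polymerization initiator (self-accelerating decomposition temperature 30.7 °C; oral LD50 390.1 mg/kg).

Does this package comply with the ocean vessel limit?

With self-accelerating decomposition temperature 30.7 °C (< 60 °C), the polymerization initiator falls in Class 4.1.
Class 4.1 quantity: three 0.6 oz packs = 51.12 g.
That exceeds the Class 4.1 ocean vessel limit of 50 g.

No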